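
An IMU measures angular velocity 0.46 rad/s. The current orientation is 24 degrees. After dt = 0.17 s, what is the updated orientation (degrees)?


delta_theta = w * dt = 0.46 * 0.17 = 0.0782 rad
= 4.4805 deg
theta_new = 24 + 4.4805 = 28.4805 deg


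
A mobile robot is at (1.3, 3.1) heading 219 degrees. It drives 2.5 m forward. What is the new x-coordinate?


x_new = x0 + d*cos(theta)
= 1.3 + 2.5*cos(219)
= 1.3 + -1.9429
= -0.6429


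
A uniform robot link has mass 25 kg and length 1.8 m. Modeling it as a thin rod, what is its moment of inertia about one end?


I = (1/3) * m * L^2
= (1/3) * 25 * 1.8^2
= 0.333333 * 25 * 3.24
= 27.0 kg*m^2


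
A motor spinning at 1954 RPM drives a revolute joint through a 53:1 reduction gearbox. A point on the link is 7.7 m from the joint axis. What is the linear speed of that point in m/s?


omega_motor = 1954 * 2*pi/60 = 204.6224 rad/s
omega_joint = omega_motor / 53 = 3.8608 rad/s
v = omega_joint * r = 3.8608 * 7.7
= 29.7282 m/s


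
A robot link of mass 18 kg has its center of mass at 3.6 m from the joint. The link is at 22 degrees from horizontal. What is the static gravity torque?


tau = m*g*L*cos(angle)
= 18 * 9.81 * 3.6 * cos(22 deg)
= 18 * 9.81 * 3.6 * 0.9272
= 589.3997 Nm


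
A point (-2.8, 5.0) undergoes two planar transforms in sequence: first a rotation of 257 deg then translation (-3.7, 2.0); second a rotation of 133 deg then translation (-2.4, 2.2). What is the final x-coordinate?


After transform 1:
x1 = cos(257)*-2.8 - sin(257)*5.0 + -3.7 = 1.8017
y1 = sin(257)*-2.8 + cos(257)*5.0 + 2.0 = 3.6035
After transform 2:
x2 = cos(133)*1.8017 - sin(133)*3.6035 + -2.4
= -6.2642


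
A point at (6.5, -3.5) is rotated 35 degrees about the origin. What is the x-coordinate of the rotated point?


x' = x*cos(theta) - y*sin(theta)
cos(35 deg) = 0.8192, sin(35 deg) = 0.5736
x' = 6.5 * 0.8192 - -3.5 * 0.5736
= 5.3245 - -2.0075
= 7.332


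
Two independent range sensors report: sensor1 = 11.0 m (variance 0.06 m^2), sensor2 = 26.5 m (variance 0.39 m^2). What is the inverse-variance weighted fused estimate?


w1 = (1/var1) / (1/var1 + 1/var2)
   = 16.6667 / (16.6667 + 2.5641) = 0.8667
w2 = 1 - w1 = 0.1333
fused = w1*s1 + w2*s2 = 9.5333 + 3.5333
= 13.0667 m


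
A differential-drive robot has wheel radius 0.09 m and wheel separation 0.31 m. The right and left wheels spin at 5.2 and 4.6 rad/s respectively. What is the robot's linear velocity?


vR = r*wR = 0.09*5.2 = 0.468 m/s
vL = r*wL = 0.09*4.6 = 0.414 m/s
v = (vR+vL)/2 = 0.441 m/s
omega = (vR-vL)/L = 0.1742 rad/s
linear velocity = 0.441 m/s


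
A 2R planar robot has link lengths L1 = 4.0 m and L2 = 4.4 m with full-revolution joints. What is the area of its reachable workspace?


r_max = L1 + L2 = 8.4 m
r_min = |L1 - L2| = 0.4 m
Area = pi*(r_max^2 - r_min^2)
= pi*(70.56 - 0.16)
= pi * 70.4
= 221.1681 m^2


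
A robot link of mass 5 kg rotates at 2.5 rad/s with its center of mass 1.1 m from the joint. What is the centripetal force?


F = m * omega^2 * r
= 5 * 2.5^2 * 1.1
= 5 * 6.25 * 1.1
= 34.375 N


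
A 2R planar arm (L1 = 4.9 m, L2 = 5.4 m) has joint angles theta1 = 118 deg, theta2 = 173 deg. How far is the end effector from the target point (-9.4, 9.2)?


End effector via forward kinematics:
x = L1*cos(t1) + L2*cos(t1+t2) = -0.3652
y = L1*sin(t1) + L2*sin(t1+t2) = -0.7149
Distance to target:
d = sqrt((-9.4 - -0.3652)^2 + (9.2 - -0.7149)^2)
= sqrt(81.6272 + 98.3051)
= 13.4139 m


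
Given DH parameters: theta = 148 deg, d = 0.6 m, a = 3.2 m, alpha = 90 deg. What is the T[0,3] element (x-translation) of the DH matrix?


T[0,3] = a * cos(theta)
= 3.2 * cos(148 deg)
= 3.2 * -0.848
= -2.7138


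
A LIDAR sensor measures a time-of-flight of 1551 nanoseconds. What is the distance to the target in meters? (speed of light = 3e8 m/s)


tof = 1551 ns = 1.551e-06 s
dist = c * tof / 2
= 3e8 * 1.551e-06 / 2
= 232.65 m


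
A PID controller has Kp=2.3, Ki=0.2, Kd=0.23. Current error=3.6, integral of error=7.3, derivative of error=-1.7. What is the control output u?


u = Kp*e + Ki*int(e) + Kd*de/dt
= 2.3*3.6 + 0.2*7.3 + 0.23*(-1.7)
= 8.28 + 1.46 + -0.391
= 9.349


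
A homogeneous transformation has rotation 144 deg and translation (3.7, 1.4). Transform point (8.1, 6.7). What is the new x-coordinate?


x' = cos(theta)*px - sin(theta)*py + tx
= -0.809*8.1 - 0.5878*6.7 + 3.7
= -6.7912


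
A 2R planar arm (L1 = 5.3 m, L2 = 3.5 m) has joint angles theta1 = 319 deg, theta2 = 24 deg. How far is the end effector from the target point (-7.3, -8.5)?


End effector via forward kinematics:
x = L1*cos(t1) + L2*cos(t1+t2) = 7.347
y = L1*sin(t1) + L2*sin(t1+t2) = -4.5004
Distance to target:
d = sqrt((-7.3 - 7.347)^2 + (-8.5 - -4.5004)^2)
= sqrt(214.5354 + 15.9967)
= 15.1833 m


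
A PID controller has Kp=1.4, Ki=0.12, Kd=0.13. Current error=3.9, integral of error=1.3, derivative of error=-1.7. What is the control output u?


u = Kp*e + Ki*int(e) + Kd*de/dt
= 1.4*3.9 + 0.12*1.3 + 0.13*(-1.7)
= 5.46 + 0.156 + -0.221
= 5.395


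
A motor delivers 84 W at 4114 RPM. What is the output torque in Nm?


omega = 4114 * 2*pi/60 = 430.8171 rad/s
tau = P / omega = 84 / 430.8171
= 0.195 Nm


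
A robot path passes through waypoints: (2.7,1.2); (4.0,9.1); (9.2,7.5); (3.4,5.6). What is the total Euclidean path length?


Segment lengths:
  seg1 = sqrt((1.3)^2 + (7.9)^2) = 8.0062
  seg2 = sqrt((5.2)^2 + (-1.6)^2) = 5.4406
  seg3 = sqrt((-5.8)^2 + (-1.9)^2) = 6.1033
Total = 19.5501


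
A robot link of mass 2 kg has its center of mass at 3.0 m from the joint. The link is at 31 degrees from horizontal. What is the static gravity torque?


tau = m*g*L*cos(angle)
= 2 * 9.81 * 3.0 * cos(31 deg)
= 2 * 9.81 * 3.0 * 0.8572
= 50.4529 Nm


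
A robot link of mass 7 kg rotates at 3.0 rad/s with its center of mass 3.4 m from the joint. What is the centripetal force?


F = m * omega^2 * r
= 7 * 3.0^2 * 3.4
= 7 * 9.0 * 3.4
= 214.2 N


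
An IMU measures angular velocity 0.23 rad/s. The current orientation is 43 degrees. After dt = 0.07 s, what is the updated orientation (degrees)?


delta_theta = w * dt = 0.23 * 0.07 = 0.0161 rad
= 0.9225 deg
theta_new = 43 + 0.9225 = 43.9225 deg


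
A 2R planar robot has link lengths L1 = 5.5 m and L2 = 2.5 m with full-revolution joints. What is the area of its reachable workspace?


r_max = L1 + L2 = 8.0 m
r_min = |L1 - L2| = 3.0 m
Area = pi*(r_max^2 - r_min^2)
= pi*(64.0 - 9.0)
= pi * 55.0
= 172.7876 m^2


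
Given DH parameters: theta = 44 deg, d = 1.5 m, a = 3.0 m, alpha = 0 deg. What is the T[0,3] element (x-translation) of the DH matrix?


T[0,3] = a * cos(theta)
= 3.0 * cos(44 deg)
= 3.0 * 0.7193
= 2.158


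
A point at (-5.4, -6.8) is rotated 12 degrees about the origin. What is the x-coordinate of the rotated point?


x' = x*cos(theta) - y*sin(theta)
cos(12 deg) = 0.9781, sin(12 deg) = 0.2079
x' = -5.4 * 0.9781 - -6.8 * 0.2079
= -5.282 - -1.4138
= -3.8682


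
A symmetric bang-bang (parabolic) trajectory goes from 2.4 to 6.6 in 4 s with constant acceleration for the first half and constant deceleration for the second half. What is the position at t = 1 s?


Symmetric rest-to-rest: each phase covers (pf-p0)/2 in time T/2. 0.5*a*(T/2)^2 = (pf-p0)/2 => a = 4*(pf-p0)/T^2
a = 4*(6.6-2.4)/4^2 = 1.05
t = 1 is in the acceleration phase (t <= T/2).
p = p0 + 0.5*a*t^2 = 2.4 + 0.5*1.05*1^2
= 2.925


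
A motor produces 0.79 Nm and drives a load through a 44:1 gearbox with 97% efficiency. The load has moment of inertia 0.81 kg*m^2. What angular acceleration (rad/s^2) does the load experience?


tau_out = tau_motor * N * eta
= 0.79 * 44 * 0.97 = 33.7172 Nm
alpha = tau_out / I = 33.7172 / 0.81
= 41.6262 rad/s^2


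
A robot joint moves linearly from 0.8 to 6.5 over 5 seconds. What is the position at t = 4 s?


s = t/T = 4/5 = 0.8
p(t) = p0 + (pf-p0)*s
= 0.8 + (6.5 - 0.8) * 0.8
= 5.36


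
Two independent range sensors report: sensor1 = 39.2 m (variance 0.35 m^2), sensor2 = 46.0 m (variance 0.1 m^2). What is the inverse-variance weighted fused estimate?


w1 = (1/var1) / (1/var1 + 1/var2)
   = 2.8571 / (2.8571 + 10.0) = 0.2222
w2 = 1 - w1 = 0.7778
fused = w1*s1 + w2*s2 = 8.7111 + 35.7778
= 44.4889 m


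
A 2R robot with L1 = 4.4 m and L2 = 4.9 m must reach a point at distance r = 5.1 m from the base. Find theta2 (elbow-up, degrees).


cos(theta2) = (r^2 - L1^2 - L2^2) / (2*L1*L2)
cos(theta2) = (26.01 - 19.36 - 24.01) / 43.12
cos(theta2) = -0.402597
theta2 = 113.7407 degrees


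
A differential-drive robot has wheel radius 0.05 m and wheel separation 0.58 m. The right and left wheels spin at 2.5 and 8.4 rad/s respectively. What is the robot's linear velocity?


vR = r*wR = 0.05*2.5 = 0.125 m/s
vL = r*wL = 0.05*8.4 = 0.42 m/s
v = (vR+vL)/2 = 0.2725 m/s
omega = (vR-vL)/L = -0.5086 rad/s
linear velocity = 0.2725 m/s


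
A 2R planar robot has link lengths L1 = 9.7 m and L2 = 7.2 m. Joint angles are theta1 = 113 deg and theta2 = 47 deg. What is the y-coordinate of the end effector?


Convert angles to radians: theta1 = 1.9722, theta2 = 0.8203
y = L1*sin(theta1) + L2*sin(theta1+theta2)
y = 8.9289 + 2.4625
y = 11.3914


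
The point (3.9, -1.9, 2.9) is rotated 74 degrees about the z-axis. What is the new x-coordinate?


Rotation about z-axis: x' = x*cos(theta) - y*sin(theta)
= 3.9 * 0.2756 - -1.9 * 0.9613
= 2.9014


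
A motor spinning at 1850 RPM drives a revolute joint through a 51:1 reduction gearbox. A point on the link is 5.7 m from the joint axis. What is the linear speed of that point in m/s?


omega_motor = 1850 * 2*pi/60 = 193.7315 rad/s
omega_joint = omega_motor / 51 = 3.7987 rad/s
v = omega_joint * r = 3.7987 * 5.7
= 21.6523 m/s


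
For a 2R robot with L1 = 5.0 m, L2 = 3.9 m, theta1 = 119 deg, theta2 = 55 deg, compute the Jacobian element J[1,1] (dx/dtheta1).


J[1,1] = -L1*sin(t1) - L2*sin(t1+t2)
= -5.0*sin(119) - 3.9*sin(174)
= -4.7808


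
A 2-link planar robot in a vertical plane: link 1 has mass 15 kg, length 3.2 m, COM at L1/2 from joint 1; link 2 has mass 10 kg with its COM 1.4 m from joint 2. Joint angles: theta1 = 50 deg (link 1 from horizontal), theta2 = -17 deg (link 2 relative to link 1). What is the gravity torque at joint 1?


Horizontal distance from joint 1 to link-1 COM:
  x_c1 = (L1/2)*cos(t1) = 1.6 * 0.6428 = 1.0285 m
Horizontal distance from joint 1 to link-2 COM:
  x_c2 = L1*cos(t1) + Lc2*cos(t1+t2)
       = 3.2*0.6428 + 1.4*0.8387 = 3.2311 m
tau1 = m1*g*x_c1 + m2*g*x_c2
     = 15*9.81*1.0285 + 10*9.81*3.2311
     = 151.3379 + 316.9669
     = 468.3048 Nm


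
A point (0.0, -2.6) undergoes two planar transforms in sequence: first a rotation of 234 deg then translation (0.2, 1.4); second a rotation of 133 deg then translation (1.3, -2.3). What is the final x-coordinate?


After transform 1:
x1 = cos(234)*0.0 - sin(234)*-2.6 + 0.2 = -1.9034
y1 = sin(234)*0.0 + cos(234)*-2.6 + 1.4 = 2.9282
After transform 2:
x2 = cos(133)*-1.9034 - sin(133)*2.9282 + 1.3
= 0.4566


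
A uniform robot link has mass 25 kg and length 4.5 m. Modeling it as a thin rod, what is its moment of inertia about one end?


I = (1/3) * m * L^2
= (1/3) * 25 * 4.5^2
= 0.333333 * 25 * 20.25
= 168.75 kg*m^2


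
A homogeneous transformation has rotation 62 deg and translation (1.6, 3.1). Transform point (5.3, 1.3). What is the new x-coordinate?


x' = cos(theta)*px - sin(theta)*py + tx
= 0.4695*5.3 - 0.8829*1.3 + 1.6
= 2.9404


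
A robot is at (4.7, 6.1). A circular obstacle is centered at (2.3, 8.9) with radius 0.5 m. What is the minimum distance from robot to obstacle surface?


center_dist = sqrt((4.7-2.3)^2 + (6.1-8.9)^2)
= sqrt(5.76 + 7.84)
= 3.6878
min_dist = center_dist - radius = 3.6878 - 0.5 = 3.1878 m


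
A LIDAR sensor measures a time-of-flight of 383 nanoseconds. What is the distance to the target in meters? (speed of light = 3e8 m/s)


tof = 383 ns = 3.83e-07 s
dist = c * tof / 2
= 3e8 * 3.83e-07 / 2
= 57.45 m


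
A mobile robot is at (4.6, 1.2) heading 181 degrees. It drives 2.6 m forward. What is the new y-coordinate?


y_new = y0 + d*sin(theta)
= 1.2 + 2.6*sin(181)
= 1.2 + -0.0454
= 1.1546


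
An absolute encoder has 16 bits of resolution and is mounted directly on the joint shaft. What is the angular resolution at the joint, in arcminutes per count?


counts = 2^16 = 65536
resolution = 360*60 / 65536
= 0.3296 arcmin/count


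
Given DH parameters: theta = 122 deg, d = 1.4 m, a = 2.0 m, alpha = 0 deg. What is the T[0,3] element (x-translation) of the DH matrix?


T[0,3] = a * cos(theta)
= 2.0 * cos(122 deg)
= 2.0 * -0.5299
= -1.0598


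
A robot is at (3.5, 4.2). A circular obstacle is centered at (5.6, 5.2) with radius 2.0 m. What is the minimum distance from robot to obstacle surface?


center_dist = sqrt((3.5-5.6)^2 + (4.2-5.2)^2)
= sqrt(4.41 + 1.0)
= 2.3259
min_dist = center_dist - radius = 2.3259 - 2.0 = 0.3259 m


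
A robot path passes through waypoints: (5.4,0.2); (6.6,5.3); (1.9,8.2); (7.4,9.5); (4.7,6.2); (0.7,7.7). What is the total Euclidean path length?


Segment lengths:
  seg1 = sqrt((1.2)^2 + (5.1)^2) = 5.2393
  seg2 = sqrt((-4.7)^2 + (2.9)^2) = 5.5227
  seg3 = sqrt((5.5)^2 + (1.3)^2) = 5.6515
  seg4 = sqrt((-2.7)^2 + (-3.3)^2) = 4.2638
  seg5 = sqrt((-4.0)^2 + (1.5)^2) = 4.272
Total = 24.9493


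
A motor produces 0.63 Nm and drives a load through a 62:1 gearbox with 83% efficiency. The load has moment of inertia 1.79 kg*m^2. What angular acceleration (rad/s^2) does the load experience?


tau_out = tau_motor * N * eta
= 0.63 * 62 * 0.83 = 32.4198 Nm
alpha = tau_out / I = 32.4198 / 1.79
= 18.1116 rad/s^2


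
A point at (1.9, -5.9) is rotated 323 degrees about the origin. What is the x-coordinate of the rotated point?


x' = x*cos(theta) - y*sin(theta)
cos(323 deg) = 0.7986, sin(323 deg) = -0.6018
x' = 1.9 * 0.7986 - -5.9 * -0.6018
= 1.5174 - 3.5507
= -2.0333


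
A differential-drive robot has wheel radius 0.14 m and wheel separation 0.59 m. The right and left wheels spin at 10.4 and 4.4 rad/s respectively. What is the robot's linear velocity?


vR = r*wR = 0.14*10.4 = 1.456 m/s
vL = r*wL = 0.14*4.4 = 0.616 m/s
v = (vR+vL)/2 = 1.036 m/s
omega = (vR-vL)/L = 1.4237 rad/s
linear velocity = 1.036 m/s


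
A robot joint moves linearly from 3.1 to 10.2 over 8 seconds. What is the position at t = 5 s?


s = t/T = 5/8 = 0.625
p(t) = p0 + (pf-p0)*s
= 3.1 + (10.2 - 3.1) * 0.625
= 7.5375


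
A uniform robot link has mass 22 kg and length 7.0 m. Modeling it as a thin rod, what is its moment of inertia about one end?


I = (1/3) * m * L^2
= (1/3) * 22 * 7.0^2
= 0.333333 * 22 * 49.0
= 359.3333 kg*m^2


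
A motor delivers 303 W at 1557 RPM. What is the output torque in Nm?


omega = 1557 * 2*pi/60 = 163.0487 rad/s
tau = P / omega = 303 / 163.0487
= 1.8583 Nm


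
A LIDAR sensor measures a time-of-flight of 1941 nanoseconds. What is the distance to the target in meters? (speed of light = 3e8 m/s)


tof = 1941 ns = 1.941e-06 s
dist = c * tof / 2
= 3e8 * 1.941e-06 / 2
= 291.15 m


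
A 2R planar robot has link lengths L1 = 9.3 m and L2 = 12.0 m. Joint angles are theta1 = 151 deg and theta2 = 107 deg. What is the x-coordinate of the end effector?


Convert angles to radians: theta1 = 2.6354, theta2 = 1.8675
x = L1*cos(theta1) + L2*cos(theta1+theta2)
x = -8.134 + -2.4949
x = -10.6289


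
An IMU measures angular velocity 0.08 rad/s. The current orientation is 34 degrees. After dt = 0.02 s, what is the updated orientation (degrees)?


delta_theta = w * dt = 0.08 * 0.02 = 0.0016 rad
= 0.0917 deg
theta_new = 34 + 0.0917 = 34.0917 deg


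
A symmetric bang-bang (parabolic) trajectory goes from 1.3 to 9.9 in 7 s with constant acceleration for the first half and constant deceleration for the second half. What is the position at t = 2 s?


Symmetric rest-to-rest: each phase covers (pf-p0)/2 in time T/2. 0.5*a*(T/2)^2 = (pf-p0)/2 => a = 4*(pf-p0)/T^2
a = 4*(9.9-1.3)/7^2 = 0.702
t = 2 is in the acceleration phase (t <= T/2).
p = p0 + 0.5*a*t^2 = 1.3 + 0.5*0.702*2^2
= 2.7041


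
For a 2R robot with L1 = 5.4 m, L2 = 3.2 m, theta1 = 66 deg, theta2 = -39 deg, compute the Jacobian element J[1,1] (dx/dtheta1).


J[1,1] = -L1*sin(t1) - L2*sin(t1+t2)
= -5.4*sin(66) - 3.2*sin(27)
= -6.3859


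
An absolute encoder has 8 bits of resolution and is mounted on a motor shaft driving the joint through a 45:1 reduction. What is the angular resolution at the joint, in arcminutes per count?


counts = 2^8 = 256
effective counts at joint = 256 * 45 = 11520
resolution = 360*60 / 11520
= 1.875 arcmin/count


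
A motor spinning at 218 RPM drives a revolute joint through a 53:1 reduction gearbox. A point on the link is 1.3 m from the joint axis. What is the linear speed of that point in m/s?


omega_motor = 218 * 2*pi/60 = 22.8289 rad/s
omega_joint = omega_motor / 53 = 0.4307 rad/s
v = omega_joint * r = 0.4307 * 1.3
= 0.56 m/s


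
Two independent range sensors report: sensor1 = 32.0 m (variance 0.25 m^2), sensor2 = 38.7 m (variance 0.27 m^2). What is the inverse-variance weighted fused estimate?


w1 = (1/var1) / (1/var1 + 1/var2)
   = 4.0 / (4.0 + 3.7037) = 0.5192
w2 = 1 - w1 = 0.4808
fused = w1*s1 + w2*s2 = 16.6154 + 18.6058
= 35.2212 m


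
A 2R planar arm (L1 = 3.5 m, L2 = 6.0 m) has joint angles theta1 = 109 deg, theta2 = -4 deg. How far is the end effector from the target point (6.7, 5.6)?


End effector via forward kinematics:
x = L1*cos(t1) + L2*cos(t1+t2) = -2.6924
y = L1*sin(t1) + L2*sin(t1+t2) = 9.1049
Distance to target:
d = sqrt((6.7 - -2.6924)^2 + (5.6 - 9.1049)^2)
= sqrt(88.2172 + 12.2841)
= 10.025 m


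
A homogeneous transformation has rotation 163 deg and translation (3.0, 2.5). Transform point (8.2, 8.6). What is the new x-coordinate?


x' = cos(theta)*px - sin(theta)*py + tx
= -0.9563*8.2 - 0.2924*8.6 + 3.0
= -7.3561


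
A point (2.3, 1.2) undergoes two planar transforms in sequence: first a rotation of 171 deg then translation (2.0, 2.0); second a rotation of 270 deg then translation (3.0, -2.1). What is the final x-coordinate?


After transform 1:
x1 = cos(171)*2.3 - sin(171)*1.2 + 2.0 = -0.4594
y1 = sin(171)*2.3 + cos(171)*1.2 + 2.0 = 1.1746
After transform 2:
x2 = cos(270)*-0.4594 - sin(270)*1.1746 + 3.0
= 4.1746


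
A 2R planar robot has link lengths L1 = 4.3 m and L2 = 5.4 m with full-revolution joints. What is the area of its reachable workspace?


r_max = L1 + L2 = 9.7 m
r_min = |L1 - L2| = 1.1 m
Area = pi*(r_max^2 - r_min^2)
= pi*(94.09 - 1.21)
= pi * 92.88
= 291.7911 m^2


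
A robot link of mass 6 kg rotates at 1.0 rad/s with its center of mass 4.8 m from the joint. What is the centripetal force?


F = m * omega^2 * r
= 6 * 1.0^2 * 4.8
= 6 * 1.0 * 4.8
= 28.8 N


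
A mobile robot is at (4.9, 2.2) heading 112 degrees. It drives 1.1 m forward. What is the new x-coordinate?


x_new = x0 + d*cos(theta)
= 4.9 + 1.1*cos(112)
= 4.9 + -0.4121
= 4.4879


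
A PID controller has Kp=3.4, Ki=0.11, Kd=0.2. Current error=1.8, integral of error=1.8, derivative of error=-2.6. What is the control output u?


u = Kp*e + Ki*int(e) + Kd*de/dt
= 3.4*1.8 + 0.11*1.8 + 0.2*(-2.6)
= 6.12 + 0.198 + -0.52
= 5.798


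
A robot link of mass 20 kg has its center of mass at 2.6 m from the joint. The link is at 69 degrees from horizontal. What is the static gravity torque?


tau = m*g*L*cos(angle)
= 20 * 9.81 * 2.6 * cos(69 deg)
= 20 * 9.81 * 2.6 * 0.3584
= 182.8107 Nm


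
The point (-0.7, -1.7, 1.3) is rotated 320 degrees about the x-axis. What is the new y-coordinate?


Rotation about x-axis: y' = y*cos(theta) - z*sin(theta)
= -1.7 * 0.766 - 1.3 * -0.6428
= -0.4667


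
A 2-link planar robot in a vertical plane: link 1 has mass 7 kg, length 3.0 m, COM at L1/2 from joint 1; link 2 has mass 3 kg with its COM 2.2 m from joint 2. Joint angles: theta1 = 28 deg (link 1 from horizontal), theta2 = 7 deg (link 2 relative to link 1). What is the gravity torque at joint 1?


Horizontal distance from joint 1 to link-1 COM:
  x_c1 = (L1/2)*cos(t1) = 1.5 * 0.8829 = 1.3244 m
Horizontal distance from joint 1 to link-2 COM:
  x_c2 = L1*cos(t1) + Lc2*cos(t1+t2)
       = 3.0*0.8829 + 2.2*0.8192 = 4.451 m
tau1 = m1*g*x_c1 + m2*g*x_c2
     = 7*9.81*1.3244 + 3*9.81*4.451
     = 90.948 + 130.9923
     = 221.9403 Nm


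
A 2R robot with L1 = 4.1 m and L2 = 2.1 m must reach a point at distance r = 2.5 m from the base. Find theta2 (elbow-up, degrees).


cos(theta2) = (r^2 - L1^2 - L2^2) / (2*L1*L2)
cos(theta2) = (6.25 - 16.81 - 4.41) / 17.22
cos(theta2) = -0.869338
theta2 = 150.3818 degrees


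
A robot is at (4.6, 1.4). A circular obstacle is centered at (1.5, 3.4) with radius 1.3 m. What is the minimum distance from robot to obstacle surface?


center_dist = sqrt((4.6-1.5)^2 + (1.4-3.4)^2)
= sqrt(9.61 + 4.0)
= 3.6892
min_dist = center_dist - radius = 3.6892 - 1.3 = 2.3892 m


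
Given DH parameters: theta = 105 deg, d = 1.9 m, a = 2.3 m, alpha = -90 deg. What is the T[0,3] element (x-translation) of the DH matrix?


T[0,3] = a * cos(theta)
= 2.3 * cos(105 deg)
= 2.3 * -0.2588
= -0.5953


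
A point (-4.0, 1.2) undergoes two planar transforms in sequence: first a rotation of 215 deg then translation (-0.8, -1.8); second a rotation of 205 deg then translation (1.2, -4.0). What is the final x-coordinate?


After transform 1:
x1 = cos(215)*-4.0 - sin(215)*1.2 + -0.8 = 3.1649
y1 = sin(215)*-4.0 + cos(215)*1.2 + -1.8 = -0.4887
After transform 2:
x2 = cos(205)*3.1649 - sin(205)*-0.4887 + 1.2
= -1.8749


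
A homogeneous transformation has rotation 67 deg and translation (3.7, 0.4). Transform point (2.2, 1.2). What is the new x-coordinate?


x' = cos(theta)*px - sin(theta)*py + tx
= 0.3907*2.2 - 0.9205*1.2 + 3.7
= 3.455


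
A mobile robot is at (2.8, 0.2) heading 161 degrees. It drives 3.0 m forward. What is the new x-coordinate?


x_new = x0 + d*cos(theta)
= 2.8 + 3.0*cos(161)
= 2.8 + -2.8366
= -0.0366


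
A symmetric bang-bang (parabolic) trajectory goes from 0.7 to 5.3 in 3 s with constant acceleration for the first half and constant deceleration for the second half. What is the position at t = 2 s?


Symmetric rest-to-rest: each phase covers (pf-p0)/2 in time T/2. 0.5*a*(T/2)^2 = (pf-p0)/2 => a = 4*(pf-p0)/T^2
a = 4*(5.3-0.7)/3^2 = 2.0444
t = 2 is in the deceleration phase (t > T/2).
p = pf - 0.5*a*(T-t)^2 = 5.3 - 0.5*2.0444*1^2
= 4.2778


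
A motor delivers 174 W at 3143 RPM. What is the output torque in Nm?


omega = 3143 * 2*pi/60 = 329.1342 rad/s
tau = P / omega = 174 / 329.1342
= 0.5287 Nm


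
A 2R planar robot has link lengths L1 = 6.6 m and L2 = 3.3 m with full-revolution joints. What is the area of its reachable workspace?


r_max = L1 + L2 = 9.9 m
r_min = |L1 - L2| = 3.3 m
Area = pi*(r_max^2 - r_min^2)
= pi*(98.01 - 10.89)
= pi * 87.12
= 273.6956 m^2


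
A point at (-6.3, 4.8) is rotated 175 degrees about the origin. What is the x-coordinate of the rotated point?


x' = x*cos(theta) - y*sin(theta)
cos(175 deg) = -0.9962, sin(175 deg) = 0.0872
x' = -6.3 * -0.9962 - 4.8 * 0.0872
= 6.276 - 0.4183
= 5.8577


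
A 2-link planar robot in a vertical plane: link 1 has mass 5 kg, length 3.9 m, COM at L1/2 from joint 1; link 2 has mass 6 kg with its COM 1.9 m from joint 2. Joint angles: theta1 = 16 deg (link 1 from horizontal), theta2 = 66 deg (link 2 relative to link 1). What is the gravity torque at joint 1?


Horizontal distance from joint 1 to link-1 COM:
  x_c1 = (L1/2)*cos(t1) = 1.95 * 0.9613 = 1.8745 m
Horizontal distance from joint 1 to link-2 COM:
  x_c2 = L1*cos(t1) + Lc2*cos(t1+t2)
       = 3.9*0.9613 + 1.9*0.1392 = 4.0133 m
tau1 = m1*g*x_c1 + m2*g*x_c2
     = 5*9.81*1.8745 + 6*9.81*4.0133
     = 91.9423 + 236.2258
     = 328.168 Nm


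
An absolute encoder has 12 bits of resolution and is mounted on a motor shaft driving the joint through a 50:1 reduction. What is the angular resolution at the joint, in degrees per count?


counts = 2^12 = 4096
effective counts at joint = 4096 * 50 = 204800
resolution = 360 / 204800
= 0.0018 deg/count


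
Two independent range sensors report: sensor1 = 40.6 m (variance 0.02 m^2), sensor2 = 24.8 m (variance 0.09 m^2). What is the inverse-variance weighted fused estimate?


w1 = (1/var1) / (1/var1 + 1/var2)
   = 50.0 / (50.0 + 11.1111) = 0.8182
w2 = 1 - w1 = 0.1818
fused = w1*s1 + w2*s2 = 33.2182 + 4.5091
= 37.7273 m


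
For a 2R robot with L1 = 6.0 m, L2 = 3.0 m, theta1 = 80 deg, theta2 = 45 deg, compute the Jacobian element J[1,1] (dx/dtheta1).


J[1,1] = -L1*sin(t1) - L2*sin(t1+t2)
= -6.0*sin(80) - 3.0*sin(125)
= -8.3663


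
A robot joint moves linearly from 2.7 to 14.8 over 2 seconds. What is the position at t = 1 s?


s = t/T = 1/2 = 0.5
p(t) = p0 + (pf-p0)*s
= 2.7 + (14.8 - 2.7) * 0.5
= 8.75


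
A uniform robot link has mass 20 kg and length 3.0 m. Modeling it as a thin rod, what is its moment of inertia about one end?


I = (1/3) * m * L^2
= (1/3) * 20 * 3.0^2
= 0.333333 * 20 * 9.0
= 60.0 kg*m^2


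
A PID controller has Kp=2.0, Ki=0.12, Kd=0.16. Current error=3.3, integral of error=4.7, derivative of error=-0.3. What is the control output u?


u = Kp*e + Ki*int(e) + Kd*de/dt
= 2.0*3.3 + 0.12*4.7 + 0.16*(-0.3)
= 6.6 + 0.564 + -0.048
= 7.116


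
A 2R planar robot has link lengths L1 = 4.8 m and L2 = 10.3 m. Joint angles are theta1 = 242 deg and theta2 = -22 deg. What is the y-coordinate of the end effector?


Convert angles to radians: theta1 = 4.2237, theta2 = -0.384
y = L1*sin(theta1) + L2*sin(theta1+theta2)
y = -4.2381 + -6.6207
y = -10.8589


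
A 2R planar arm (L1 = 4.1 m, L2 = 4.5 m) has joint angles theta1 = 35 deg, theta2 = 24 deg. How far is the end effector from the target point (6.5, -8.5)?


End effector via forward kinematics:
x = L1*cos(t1) + L2*cos(t1+t2) = 5.6762
y = L1*sin(t1) + L2*sin(t1+t2) = 6.2089
Distance to target:
d = sqrt((6.5 - 5.6762)^2 + (-8.5 - 6.2089)^2)
= sqrt(0.6787 + 216.3522)
= 14.732 m


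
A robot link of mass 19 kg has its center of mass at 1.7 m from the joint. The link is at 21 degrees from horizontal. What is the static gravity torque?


tau = m*g*L*cos(angle)
= 19 * 9.81 * 1.7 * cos(21 deg)
= 19 * 9.81 * 1.7 * 0.9336
= 295.8171 Nm


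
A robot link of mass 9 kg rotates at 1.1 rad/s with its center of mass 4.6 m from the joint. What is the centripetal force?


F = m * omega^2 * r
= 9 * 1.1^2 * 4.6
= 9 * 1.21 * 4.6
= 50.094 N


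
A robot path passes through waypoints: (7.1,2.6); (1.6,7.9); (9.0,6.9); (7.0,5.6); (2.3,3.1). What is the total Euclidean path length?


Segment lengths:
  seg1 = sqrt((-5.5)^2 + (5.3)^2) = 7.6381
  seg2 = sqrt((7.4)^2 + (-1.0)^2) = 7.4673
  seg3 = sqrt((-2.0)^2 + (-1.3)^2) = 2.3854
  seg4 = sqrt((-4.7)^2 + (-2.5)^2) = 5.3235
Total = 22.8142


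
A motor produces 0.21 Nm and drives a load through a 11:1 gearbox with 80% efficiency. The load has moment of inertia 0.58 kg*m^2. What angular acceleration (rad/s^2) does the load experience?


tau_out = tau_motor * N * eta
= 0.21 * 11 * 0.8 = 1.848 Nm
alpha = tau_out / I = 1.848 / 0.58
= 3.1862 rad/s^2


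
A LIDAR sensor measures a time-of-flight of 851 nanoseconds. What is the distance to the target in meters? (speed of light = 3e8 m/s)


tof = 851 ns = 8.51e-07 s
dist = c * tof / 2
= 3e8 * 8.51e-07 / 2
= 127.65 m


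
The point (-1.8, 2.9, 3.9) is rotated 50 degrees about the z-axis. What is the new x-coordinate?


Rotation about z-axis: x' = x*cos(theta) - y*sin(theta)
= -1.8 * 0.6428 - 2.9 * 0.766
= -3.3785


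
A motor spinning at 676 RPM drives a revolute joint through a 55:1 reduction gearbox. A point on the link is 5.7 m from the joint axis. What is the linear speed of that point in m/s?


omega_motor = 676 * 2*pi/60 = 70.7906 rad/s
omega_joint = omega_motor / 55 = 1.2871 rad/s
v = omega_joint * r = 1.2871 * 5.7
= 7.3365 m/s


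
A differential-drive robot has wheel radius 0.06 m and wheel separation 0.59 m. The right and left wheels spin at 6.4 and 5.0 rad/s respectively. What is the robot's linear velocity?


vR = r*wR = 0.06*6.4 = 0.384 m/s
vL = r*wL = 0.06*5.0 = 0.3 m/s
v = (vR+vL)/2 = 0.342 m/s
omega = (vR-vL)/L = 0.1424 rad/s
linear velocity = 0.342 m/s


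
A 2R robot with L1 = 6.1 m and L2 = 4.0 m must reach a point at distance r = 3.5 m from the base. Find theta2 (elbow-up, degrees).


cos(theta2) = (r^2 - L1^2 - L2^2) / (2*L1*L2)
cos(theta2) = (12.25 - 37.21 - 16.0) / 48.8
cos(theta2) = -0.839344
theta2 = 147.0709 degrees


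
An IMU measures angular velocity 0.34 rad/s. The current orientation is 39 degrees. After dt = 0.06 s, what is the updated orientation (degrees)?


delta_theta = w * dt = 0.34 * 0.06 = 0.0204 rad
= 1.1688 deg
theta_new = 39 + 1.1688 = 40.1688 deg


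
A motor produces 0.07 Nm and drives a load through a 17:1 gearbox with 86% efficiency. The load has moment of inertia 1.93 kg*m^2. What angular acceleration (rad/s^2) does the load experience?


tau_out = tau_motor * N * eta
= 0.07 * 17 * 0.86 = 1.0234 Nm
alpha = tau_out / I = 1.0234 / 1.93
= 0.5303 rad/s^2


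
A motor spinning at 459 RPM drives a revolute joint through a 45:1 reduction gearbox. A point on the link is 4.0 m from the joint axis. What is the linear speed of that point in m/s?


omega_motor = 459 * 2*pi/60 = 48.0664 rad/s
omega_joint = omega_motor / 45 = 1.0681 rad/s
v = omega_joint * r = 1.0681 * 4.0
= 4.2726 m/s


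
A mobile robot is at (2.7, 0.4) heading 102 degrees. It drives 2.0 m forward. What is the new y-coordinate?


y_new = y0 + d*sin(theta)
= 0.4 + 2.0*sin(102)
= 0.4 + 1.9563
= 2.3563


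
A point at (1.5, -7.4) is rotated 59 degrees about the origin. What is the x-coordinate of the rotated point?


x' = x*cos(theta) - y*sin(theta)
cos(59 deg) = 0.515, sin(59 deg) = 0.8572
x' = 1.5 * 0.515 - -7.4 * 0.8572
= 0.7726 - -6.343
= 7.1156


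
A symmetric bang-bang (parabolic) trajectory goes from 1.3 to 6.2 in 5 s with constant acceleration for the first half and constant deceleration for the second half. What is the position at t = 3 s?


Symmetric rest-to-rest: each phase covers (pf-p0)/2 in time T/2. 0.5*a*(T/2)^2 = (pf-p0)/2 => a = 4*(pf-p0)/T^2
a = 4*(6.2-1.3)/5^2 = 0.784
t = 3 is in the deceleration phase (t > T/2).
p = pf - 0.5*a*(T-t)^2 = 6.2 - 0.5*0.784*2^2
= 4.632


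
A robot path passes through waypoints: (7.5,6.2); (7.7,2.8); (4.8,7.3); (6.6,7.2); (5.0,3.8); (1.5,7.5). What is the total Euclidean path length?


Segment lengths:
  seg1 = sqrt((0.2)^2 + (-3.4)^2) = 3.4059
  seg2 = sqrt((-2.9)^2 + (4.5)^2) = 5.3535
  seg3 = sqrt((1.8)^2 + (-0.1)^2) = 1.8028
  seg4 = sqrt((-1.6)^2 + (-3.4)^2) = 3.7577
  seg5 = sqrt((-3.5)^2 + (3.7)^2) = 5.0931
Total = 19.4129


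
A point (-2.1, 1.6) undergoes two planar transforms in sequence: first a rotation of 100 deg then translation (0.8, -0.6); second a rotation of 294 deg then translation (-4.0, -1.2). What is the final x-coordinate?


After transform 1:
x1 = cos(100)*-2.1 - sin(100)*1.6 + 0.8 = -0.411
y1 = sin(100)*-2.1 + cos(100)*1.6 + -0.6 = -2.9459
After transform 2:
x2 = cos(294)*-0.411 - sin(294)*-2.9459 + -4.0
= -6.8584


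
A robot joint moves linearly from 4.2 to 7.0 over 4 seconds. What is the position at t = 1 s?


s = t/T = 1/4 = 0.25
p(t) = p0 + (pf-p0)*s
= 4.2 + (7.0 - 4.2) * 0.25
= 4.9


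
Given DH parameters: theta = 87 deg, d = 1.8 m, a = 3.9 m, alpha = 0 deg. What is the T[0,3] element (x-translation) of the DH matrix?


T[0,3] = a * cos(theta)
= 3.9 * cos(87 deg)
= 3.9 * 0.0523
= 0.2041


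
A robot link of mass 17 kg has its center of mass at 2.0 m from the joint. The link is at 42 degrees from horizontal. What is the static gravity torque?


tau = m*g*L*cos(angle)
= 17 * 9.81 * 2.0 * cos(42 deg)
= 17 * 9.81 * 2.0 * 0.7431
= 247.8685 Nm


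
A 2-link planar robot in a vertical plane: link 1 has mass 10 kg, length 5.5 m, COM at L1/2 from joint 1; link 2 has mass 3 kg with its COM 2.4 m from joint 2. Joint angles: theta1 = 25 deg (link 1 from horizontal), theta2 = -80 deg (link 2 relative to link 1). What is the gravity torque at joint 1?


Horizontal distance from joint 1 to link-1 COM:
  x_c1 = (L1/2)*cos(t1) = 2.75 * 0.9063 = 2.4923 m
Horizontal distance from joint 1 to link-2 COM:
  x_c2 = L1*cos(t1) + Lc2*cos(t1+t2)
       = 5.5*0.9063 + 2.4*0.5736 = 6.3613 m
tau1 = m1*g*x_c1 + m2*g*x_c2
     = 10*9.81*2.4923 + 3*9.81*6.3613
     = 244.4992 + 187.2124
     = 431.7115 Nm


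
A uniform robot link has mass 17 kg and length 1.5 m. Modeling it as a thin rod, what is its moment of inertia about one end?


I = (1/3) * m * L^2
= (1/3) * 17 * 1.5^2
= 0.333333 * 17 * 2.25
= 12.75 kg*m^2


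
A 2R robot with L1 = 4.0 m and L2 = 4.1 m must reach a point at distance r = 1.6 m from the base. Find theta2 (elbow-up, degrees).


cos(theta2) = (r^2 - L1^2 - L2^2) / (2*L1*L2)
cos(theta2) = (2.56 - 16.0 - 16.81) / 32.8
cos(theta2) = -0.922256
theta2 = 157.2582 degrees


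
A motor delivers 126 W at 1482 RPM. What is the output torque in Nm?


omega = 1482 * 2*pi/60 = 155.1947 rad/s
tau = P / omega = 126 / 155.1947
= 0.8119 Nm


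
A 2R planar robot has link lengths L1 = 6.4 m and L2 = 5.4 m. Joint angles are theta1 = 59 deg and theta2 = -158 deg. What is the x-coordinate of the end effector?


Convert angles to radians: theta1 = 1.0297, theta2 = -2.7576
x = L1*cos(theta1) + L2*cos(theta1+theta2)
x = 3.2962 + -0.8447
x = 2.4515


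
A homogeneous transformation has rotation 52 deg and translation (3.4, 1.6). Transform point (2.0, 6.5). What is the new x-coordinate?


x' = cos(theta)*px - sin(theta)*py + tx
= 0.6157*2.0 - 0.788*6.5 + 3.4
= -0.4907


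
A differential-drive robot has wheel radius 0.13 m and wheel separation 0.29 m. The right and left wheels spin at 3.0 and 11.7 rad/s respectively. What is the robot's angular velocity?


vR = r*wR = 0.13*3.0 = 0.39 m/s
vL = r*wL = 0.13*11.7 = 1.521 m/s
v = (vR+vL)/2 = 0.9555 m/s
omega = (vR-vL)/L = -3.9 rad/s
angular velocity = -3.9 rad/s


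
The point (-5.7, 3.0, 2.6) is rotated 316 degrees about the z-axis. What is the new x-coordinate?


Rotation about z-axis: x' = x*cos(theta) - y*sin(theta)
= -5.7 * 0.7193 - 3.0 * -0.6947
= -2.0163


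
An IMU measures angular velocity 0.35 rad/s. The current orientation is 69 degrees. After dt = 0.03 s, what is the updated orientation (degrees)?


delta_theta = w * dt = 0.35 * 0.03 = 0.0105 rad
= 0.6016 deg
theta_new = 69 + 0.6016 = 69.6016 deg


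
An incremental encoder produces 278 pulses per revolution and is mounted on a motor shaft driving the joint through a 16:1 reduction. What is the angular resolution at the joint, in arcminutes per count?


counts per rev = 278
effective counts at joint = 278 * 16 = 4448
resolution = 360*60 / 4448
= 4.8561 arcmin/count


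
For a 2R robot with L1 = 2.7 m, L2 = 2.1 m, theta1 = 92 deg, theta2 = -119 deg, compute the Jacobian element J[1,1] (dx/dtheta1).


J[1,1] = -L1*sin(t1) - L2*sin(t1+t2)
= -2.7*sin(92) - 2.1*sin(-27)
= -1.745


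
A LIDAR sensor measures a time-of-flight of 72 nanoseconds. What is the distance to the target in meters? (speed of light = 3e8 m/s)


tof = 72 ns = 7.2e-08 s
dist = c * tof / 2
= 3e8 * 7.2e-08 / 2
= 10.8 m


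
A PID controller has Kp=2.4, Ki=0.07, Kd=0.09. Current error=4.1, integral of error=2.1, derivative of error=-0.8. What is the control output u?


u = Kp*e + Ki*int(e) + Kd*de/dt
= 2.4*4.1 + 0.07*2.1 + 0.09*(-0.8)
= 9.84 + 0.147 + -0.072
= 9.915


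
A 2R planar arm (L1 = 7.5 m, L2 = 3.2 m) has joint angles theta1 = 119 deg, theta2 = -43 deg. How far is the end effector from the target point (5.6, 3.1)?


End effector via forward kinematics:
x = L1*cos(t1) + L2*cos(t1+t2) = -2.8619
y = L1*sin(t1) + L2*sin(t1+t2) = 9.6646
Distance to target:
d = sqrt((5.6 - -2.8619)^2 + (3.1 - 9.6646)^2)
= sqrt(71.6041 + 43.0939)
= 10.7097 m


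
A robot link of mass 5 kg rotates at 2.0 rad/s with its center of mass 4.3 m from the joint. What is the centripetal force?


F = m * omega^2 * r
= 5 * 2.0^2 * 4.3
= 5 * 4.0 * 4.3
= 86.0 N


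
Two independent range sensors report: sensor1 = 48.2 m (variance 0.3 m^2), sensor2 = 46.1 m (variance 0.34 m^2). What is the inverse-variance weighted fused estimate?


w1 = (1/var1) / (1/var1 + 1/var2)
   = 3.3333 / (3.3333 + 2.9412) = 0.5312
w2 = 1 - w1 = 0.4688
fused = w1*s1 + w2*s2 = 25.6063 + 21.6094
= 47.2156 m


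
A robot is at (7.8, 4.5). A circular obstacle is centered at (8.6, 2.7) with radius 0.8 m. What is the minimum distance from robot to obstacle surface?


center_dist = sqrt((7.8-8.6)^2 + (4.5-2.7)^2)
= sqrt(0.64 + 3.24)
= 1.9698
min_dist = center_dist - radius = 1.9698 - 0.8 = 1.1698 m


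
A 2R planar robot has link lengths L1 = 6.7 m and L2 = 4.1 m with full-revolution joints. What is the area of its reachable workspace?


r_max = L1 + L2 = 10.8 m
r_min = |L1 - L2| = 2.6 m
Area = pi*(r_max^2 - r_min^2)
= pi*(116.64 - 6.76)
= pi * 109.88
= 345.1982 m^2


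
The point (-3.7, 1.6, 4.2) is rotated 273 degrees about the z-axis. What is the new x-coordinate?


Rotation about z-axis: x' = x*cos(theta) - y*sin(theta)
= -3.7 * 0.0523 - 1.6 * -0.9986
= 1.4042


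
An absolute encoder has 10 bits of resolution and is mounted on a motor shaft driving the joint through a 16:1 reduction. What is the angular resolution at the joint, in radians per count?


counts = 2^10 = 1024
effective counts at joint = 1024 * 16 = 16384
resolution = 2*pi / 16384
= 3.8350e-04 rad/count


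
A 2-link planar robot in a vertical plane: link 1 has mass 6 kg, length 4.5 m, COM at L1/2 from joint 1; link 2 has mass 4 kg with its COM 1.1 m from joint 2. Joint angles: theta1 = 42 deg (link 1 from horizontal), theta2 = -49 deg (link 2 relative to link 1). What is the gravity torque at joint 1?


Horizontal distance from joint 1 to link-1 COM:
  x_c1 = (L1/2)*cos(t1) = 2.25 * 0.7431 = 1.6721 m
Horizontal distance from joint 1 to link-2 COM:
  x_c2 = L1*cos(t1) + Lc2*cos(t1+t2)
       = 4.5*0.7431 + 1.1*0.9925 = 4.436 m
tau1 = m1*g*x_c1 + m2*g*x_c2
     = 6*9.81*1.6721 + 4*9.81*4.436
     = 98.4184 + 174.0668
     = 272.4852 Nm


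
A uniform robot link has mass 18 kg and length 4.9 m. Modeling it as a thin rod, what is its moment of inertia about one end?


I = (1/3) * m * L^2
= (1/3) * 18 * 4.9^2
= 0.333333 * 18 * 24.01
= 144.06 kg*m^2


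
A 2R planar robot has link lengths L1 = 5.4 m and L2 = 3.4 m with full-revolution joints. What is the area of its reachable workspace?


r_max = L1 + L2 = 8.8 m
r_min = |L1 - L2| = 2.0 m
Area = pi*(r_max^2 - r_min^2)
= pi*(77.44 - 4.0)
= pi * 73.44
= 230.7186 m^2


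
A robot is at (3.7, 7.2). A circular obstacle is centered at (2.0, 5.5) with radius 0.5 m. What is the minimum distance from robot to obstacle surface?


center_dist = sqrt((3.7-2.0)^2 + (7.2-5.5)^2)
= sqrt(2.89 + 2.89)
= 2.4042
min_dist = center_dist - radius = 2.4042 - 0.5 = 1.9042 m


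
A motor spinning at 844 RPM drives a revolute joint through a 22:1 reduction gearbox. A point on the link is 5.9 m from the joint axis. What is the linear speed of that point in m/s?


omega_motor = 844 * 2*pi/60 = 88.3835 rad/s
omega_joint = omega_motor / 22 = 4.0174 rad/s
v = omega_joint * r = 4.0174 * 5.9
= 23.7028 m/s


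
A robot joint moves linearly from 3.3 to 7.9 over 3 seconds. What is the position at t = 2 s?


s = t/T = 2/3 = 0.6667
p(t) = p0 + (pf-p0)*s
= 3.3 + (7.9 - 3.3) * 0.6667
= 6.3667


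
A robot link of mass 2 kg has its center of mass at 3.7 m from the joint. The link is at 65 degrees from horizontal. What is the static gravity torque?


tau = m*g*L*cos(angle)
= 2 * 9.81 * 3.7 * cos(65 deg)
= 2 * 9.81 * 3.7 * 0.4226
= 30.6796 Nm


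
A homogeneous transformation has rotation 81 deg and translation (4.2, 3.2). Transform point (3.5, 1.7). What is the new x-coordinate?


x' = cos(theta)*px - sin(theta)*py + tx
= 0.1564*3.5 - 0.9877*1.7 + 4.2
= 3.0685
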